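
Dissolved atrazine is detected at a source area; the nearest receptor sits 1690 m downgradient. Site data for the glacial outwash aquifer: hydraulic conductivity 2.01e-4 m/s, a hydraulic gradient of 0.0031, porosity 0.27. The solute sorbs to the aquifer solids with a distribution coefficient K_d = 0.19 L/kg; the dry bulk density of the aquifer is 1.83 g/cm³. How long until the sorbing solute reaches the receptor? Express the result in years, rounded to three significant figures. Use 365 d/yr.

K = 2.01e-4 m/s × 86400 s/d = 17.37 m/d
Darcy flux q = K·i = 17.37 × 0.0031 = 0.05384 m/d
v = Ki/n = 17.37·0.0031/0.27 = 0.1994 m/d
Retardation R = 1 + ρ_b·K_d/n = 1 + 1.83×0.19/0.27 = 2.288
Contaminant velocity v_c = v/R = 0.1994/2.288 = 0.08716 m/d
t = L/v_c = 1690/0.08716 = 19390 d
   = 19390/365 = 53.1 yr

53.1 years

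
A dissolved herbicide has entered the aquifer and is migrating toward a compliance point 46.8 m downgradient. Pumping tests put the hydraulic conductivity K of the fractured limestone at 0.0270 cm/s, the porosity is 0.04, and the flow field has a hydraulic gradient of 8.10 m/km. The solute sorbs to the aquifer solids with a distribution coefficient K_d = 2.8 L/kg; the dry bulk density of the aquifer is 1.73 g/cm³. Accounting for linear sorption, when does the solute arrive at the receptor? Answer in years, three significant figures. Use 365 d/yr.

3.31 years

K = 0.0270 cm/s × 864 = 23.33 m/d
q = Ki = 23.33 × 0.0081 = 0.1890 m/d
v_s = q/n_e = 0.1890/0.04 = 4.724 m/d
Retardation R = 1 + ρ_b·K_d/n = 1 + 1.73×2.8/0.04 = 122.1
Contaminant velocity v_c = v/R = 4.724/122.1 = 0.03869 m/d
t = L/v_c = 46.8/0.03869 = 1210 d
   = 1210/365 = 3.31 yr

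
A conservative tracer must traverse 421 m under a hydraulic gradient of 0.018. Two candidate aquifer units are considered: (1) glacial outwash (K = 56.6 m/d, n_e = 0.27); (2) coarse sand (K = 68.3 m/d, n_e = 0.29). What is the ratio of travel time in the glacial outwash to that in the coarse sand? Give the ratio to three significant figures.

1.12

Unit 1 (glacial outwash): v = 56.6×0.018/0.27 = 3.773 m/d, t = 421/3.773 = 111.6 d
Unit 2 (coarse sand): v = 68.3×0.018/0.29 = 4.239 m/d, t = 421/4.239 = 99.31 d
t(glacial outwash) / t(coarse sand) = 111.6/99.31 = 1.12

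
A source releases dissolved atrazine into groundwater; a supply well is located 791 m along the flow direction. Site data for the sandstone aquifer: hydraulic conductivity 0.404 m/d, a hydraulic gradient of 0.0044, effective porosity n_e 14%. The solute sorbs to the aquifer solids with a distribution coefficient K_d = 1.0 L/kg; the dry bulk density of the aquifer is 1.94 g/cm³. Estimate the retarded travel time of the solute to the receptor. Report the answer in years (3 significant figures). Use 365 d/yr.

q = Ki = 0.404 × 0.0044 = 0.001778 m/d
v_s = q/n_e = 0.001778/0.14 = 0.01270 m/d
Retardation R = 1 + ρ_b·K_d/n = 1 + 1.94×1.0/0.14 = 14.86
Contaminant velocity v_c = v/R = 0.01270/14.86 = 8.546e-4 m/d
t = L/v_c = 791/8.546e-4 = 925600 d
   = 925600/365 = 2540 yr

2540 years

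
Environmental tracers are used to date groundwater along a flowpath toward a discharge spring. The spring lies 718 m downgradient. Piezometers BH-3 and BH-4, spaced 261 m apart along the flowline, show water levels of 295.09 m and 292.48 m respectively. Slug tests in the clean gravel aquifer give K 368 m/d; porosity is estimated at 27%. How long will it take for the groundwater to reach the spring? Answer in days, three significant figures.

Hydraulic gradient i = (295.09 − 292.48) / 261 = 2.61 / 261 = 0.01000
q = Ki = 368 × 0.01000 = 3.680 m/d
Seepage velocity v = q / n = 3.680 / 0.27 = 13.63 m/d
t = L / v = 718 / 13.63 = 52.68 d

52.7 days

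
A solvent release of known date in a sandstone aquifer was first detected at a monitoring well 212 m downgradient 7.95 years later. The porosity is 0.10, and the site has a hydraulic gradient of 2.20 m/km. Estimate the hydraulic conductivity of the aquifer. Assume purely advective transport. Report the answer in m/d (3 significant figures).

3.32 m/d

t = 7.95 years = 2902 d
v = L / t = 212 / 2902 = 0.07306 m/d
K = v · n / i = 0.07306 × 0.10 / 0.0022 = 3.32 m/d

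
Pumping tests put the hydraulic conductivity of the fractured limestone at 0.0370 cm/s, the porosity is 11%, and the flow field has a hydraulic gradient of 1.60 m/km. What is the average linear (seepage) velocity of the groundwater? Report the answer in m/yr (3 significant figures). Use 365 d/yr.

K = 0.0370 cm/s × 864 = 31.97 m/d
q = Ki = 31.97 × 0.0016 = 0.05115 m/d
Seepage velocity v = q / n = 0.05115 / 0.11 = 0.4650 m/d
   = 0.4650 × 365 = 170 m/yr

170 m/yr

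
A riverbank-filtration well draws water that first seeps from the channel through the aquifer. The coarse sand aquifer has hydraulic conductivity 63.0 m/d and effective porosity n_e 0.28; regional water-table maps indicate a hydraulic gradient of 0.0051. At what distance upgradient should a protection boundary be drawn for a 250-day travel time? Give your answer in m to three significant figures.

Specific discharge q = 63.0 × 0.0051 = 0.3213 m/d
Seepage velocity v = q / n = 0.3213 / 0.28 = 1.148 m/d
L = v × T = 1.148 × 250 = 286.9 m

287 m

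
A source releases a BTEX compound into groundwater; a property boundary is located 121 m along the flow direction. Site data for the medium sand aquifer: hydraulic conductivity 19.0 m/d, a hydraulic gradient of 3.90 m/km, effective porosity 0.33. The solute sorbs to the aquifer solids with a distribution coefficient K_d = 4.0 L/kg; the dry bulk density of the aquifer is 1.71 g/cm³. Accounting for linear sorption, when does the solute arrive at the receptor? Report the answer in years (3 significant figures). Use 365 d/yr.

Darcy flux q = K·i = 19.0 × 0.0039 = 0.07410 m/d
Average linear velocity = 0.07410 / 0.33 = 0.2245 m/d
Retardation R = 1 + ρ_b·K_d/n = 1 + 1.71×4.0/0.33 = 21.73
Contaminant velocity v_c = v/R = 0.2245/21.73 = 0.01033 m/d
t = L/v_c = 121/0.01033 = 11710 d
   = 11710/365 = 32.1 yr

32.1 years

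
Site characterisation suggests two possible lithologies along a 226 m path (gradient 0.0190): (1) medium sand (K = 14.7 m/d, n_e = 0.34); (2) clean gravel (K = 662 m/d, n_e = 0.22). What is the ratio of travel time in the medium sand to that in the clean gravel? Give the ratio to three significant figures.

69.6

Unit 1 (medium sand): v = 14.7×0.019/0.34 = 0.8215 m/d, t = 226/0.8215 = 275.1 d
Unit 2 (clean gravel): v = 662×0.019/0.22 = 57.17 m/d, t = 226/57.17 = 3.953 d
t(medium sand) / t(clean gravel) = 275.1/3.953 = 69.6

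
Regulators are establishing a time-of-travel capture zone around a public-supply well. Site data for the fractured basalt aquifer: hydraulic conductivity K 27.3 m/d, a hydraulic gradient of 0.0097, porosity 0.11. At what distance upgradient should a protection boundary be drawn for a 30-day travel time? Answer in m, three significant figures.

q = Ki = 27.3 × 0.0097 = 0.2648 m/d
Seepage velocity v = q / n = 0.2648 / 0.11 = 2.407 m/d
L = v × T = 2.407 × 30 = 72.22 m

72.2 m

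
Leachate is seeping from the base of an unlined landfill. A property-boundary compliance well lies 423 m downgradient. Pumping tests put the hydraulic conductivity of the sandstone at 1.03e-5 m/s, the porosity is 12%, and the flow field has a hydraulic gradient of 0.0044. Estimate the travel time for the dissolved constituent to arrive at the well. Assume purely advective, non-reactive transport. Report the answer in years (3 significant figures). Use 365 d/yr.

K = 1.03e-5 m/s × 86400 s/d = 0.8899 m/d
Specific discharge q = 0.8899 × 0.0044 = 0.003916 m/d
v_s = q/n_e = 0.003916/0.12 = 0.03263 m/d
t = L / v = 423 / 0.03263 = 12960 d
   = 12960 / 365 = 35.5 yr

35.5 years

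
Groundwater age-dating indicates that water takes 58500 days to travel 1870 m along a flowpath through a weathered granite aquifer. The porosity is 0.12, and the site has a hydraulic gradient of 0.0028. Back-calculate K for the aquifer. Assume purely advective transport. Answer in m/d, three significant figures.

v = L / t = 1870 / 58500 = 0.03197 m/d
K = v · n / i = 0.03197 × 0.12 / 0.0028 = 1.37 m/d

1.37 m/d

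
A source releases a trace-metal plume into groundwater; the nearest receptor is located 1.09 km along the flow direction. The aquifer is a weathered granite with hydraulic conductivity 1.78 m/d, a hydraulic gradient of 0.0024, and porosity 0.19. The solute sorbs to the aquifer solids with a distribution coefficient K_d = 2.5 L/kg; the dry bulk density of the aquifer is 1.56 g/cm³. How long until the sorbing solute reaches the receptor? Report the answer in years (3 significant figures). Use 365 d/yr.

Darcy flux q = K·i = 1.78 × 0.0024 = 0.004272 m/d
v = Ki/n = 1.78·0.0024/0.19 = 0.02248 m/d
Retardation R = 1 + ρ_b·K_d/n = 1 + 1.56×2.5/0.19 = 21.53
Contaminant velocity v_c = v/R = 0.02248/21.53 = 0.001044 m/d
L = 1.09 km = 1090 m
t = L/v_c = 1090/0.001044 = 1.044e6 d
   = 1.044e6/365 = 2860 yr

2860 years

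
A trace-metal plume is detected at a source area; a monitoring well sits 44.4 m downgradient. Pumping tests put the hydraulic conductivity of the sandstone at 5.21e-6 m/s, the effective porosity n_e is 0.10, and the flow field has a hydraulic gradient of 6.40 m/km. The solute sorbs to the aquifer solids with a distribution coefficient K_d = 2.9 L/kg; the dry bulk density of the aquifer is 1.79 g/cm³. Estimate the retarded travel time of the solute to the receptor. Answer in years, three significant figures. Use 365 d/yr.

K = 5.21e-6 m/s × 86400 s/d = 0.4501 m/d
Darcy flux q = K·i = 0.4501 × 0.0064 = 0.002881 m/d
Average linear velocity = 0.002881 / 0.10 = 0.02881 m/d
Retardation R = 1 + ρ_b·K_d/n = 1 + 1.79×2.9/0.10 = 52.91
Contaminant velocity v_c = v/R = 0.02881/52.91 = 5.445e-4 m/d
t = L/v_c = 44.4/5.445e-4 = 81540 d
   = 81540/365 = 223 yr

223 years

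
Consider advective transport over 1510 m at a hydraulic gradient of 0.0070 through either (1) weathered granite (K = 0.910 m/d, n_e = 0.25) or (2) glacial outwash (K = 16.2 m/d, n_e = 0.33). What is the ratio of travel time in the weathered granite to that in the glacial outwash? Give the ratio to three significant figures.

13.5

Unit 1 (weathered granite): v = 0.910×0.0070/0.25 = 0.02548 m/d, t = 1510/0.02548 = 59260 d
Unit 2 (glacial outwash): v = 16.2×0.0070/0.33 = 0.3436 m/d, t = 1510/0.3436 = 4394 d
t(weathered granite) / t(glacial outwash) = 59260/4394 = 13.5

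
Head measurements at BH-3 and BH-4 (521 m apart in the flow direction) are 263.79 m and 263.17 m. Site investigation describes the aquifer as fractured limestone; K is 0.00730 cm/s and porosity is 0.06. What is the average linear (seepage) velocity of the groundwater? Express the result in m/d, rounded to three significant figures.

0.125 m/d

Hydraulic gradient i = (263.79 − 263.17) / 521 = 0.62 / 521 = 0.001190
K = 0.00730 cm/s × 864 = 6.307 m/d
Darcy flux q = K·i = 6.307 × 0.001190 = 0.007506 m/d
v_s = q/n_e = 0.007506/0.06 = 0.1251 m/d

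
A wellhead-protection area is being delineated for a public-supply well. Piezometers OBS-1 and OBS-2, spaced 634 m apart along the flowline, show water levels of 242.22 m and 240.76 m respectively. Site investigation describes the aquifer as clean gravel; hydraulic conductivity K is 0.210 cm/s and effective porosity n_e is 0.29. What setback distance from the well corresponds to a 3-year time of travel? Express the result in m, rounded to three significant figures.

Hydraulic gradient i = (242.22 − 240.76) / 634 = 1.46 / 634 = 0.002303
K = 0.210 cm/s × 864 = 181.4 m/d
Darcy flux q = K·i = 181.4 × 0.002303 = 0.4178 m/d
v = Ki/n = 181.4·0.002303/0.29 = 1.441 m/d
T = 3 yr × 365 = 1095 d
L = v × T = 1.441 × 1095 = 1578 m

1580 m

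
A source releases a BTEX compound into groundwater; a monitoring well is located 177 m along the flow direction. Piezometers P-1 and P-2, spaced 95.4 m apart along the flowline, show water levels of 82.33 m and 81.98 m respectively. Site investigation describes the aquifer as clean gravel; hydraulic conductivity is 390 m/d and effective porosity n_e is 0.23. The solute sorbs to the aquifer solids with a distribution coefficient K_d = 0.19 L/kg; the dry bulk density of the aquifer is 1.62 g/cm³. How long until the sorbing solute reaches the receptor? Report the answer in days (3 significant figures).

66.5 days

Hydraulic gradient i = (82.33 − 81.98) / 95.4 = 0.35 / 95.4 = 0.003669
Specific discharge q = 390 × 0.003669 = 1.431 m/d
v_s = q/n_e = 1.431/0.23 = 6.221 m/d
Retardation R = 1 + ρ_b·K_d/n = 1 + 1.62×0.19/0.23 = 2.338
Contaminant velocity v_c = v/R = 6.221/2.338 = 2.661 m/d
t = L/v_c = 177/2.661 = 66.53 d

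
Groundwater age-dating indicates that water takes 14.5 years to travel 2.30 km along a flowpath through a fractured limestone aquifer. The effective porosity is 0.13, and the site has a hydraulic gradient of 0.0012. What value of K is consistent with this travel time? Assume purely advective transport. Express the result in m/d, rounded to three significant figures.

t = 14.5 years = 5293 d
L = 2.30 km = 2300 m
v = L / t = 2300 / 5293 = 0.4346 m/d
K = v · n / i = 0.4346 × 0.13 / 0.0012 = 47.1 m/d

47.1 m/d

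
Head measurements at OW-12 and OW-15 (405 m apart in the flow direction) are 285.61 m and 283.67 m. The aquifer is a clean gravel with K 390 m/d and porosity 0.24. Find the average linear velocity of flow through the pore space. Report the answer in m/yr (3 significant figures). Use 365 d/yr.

2840 m/yr

Hydraulic gradient i = (285.61 − 283.67) / 405 = 1.94 / 405 = 0.004790
Darcy flux q = K·i = 390 × 0.004790 = 1.868 m/d
v_s = q/n_e = 1.868/0.24 = 7.784 m/d
   = 7.784 × 365 = 2840 m/yr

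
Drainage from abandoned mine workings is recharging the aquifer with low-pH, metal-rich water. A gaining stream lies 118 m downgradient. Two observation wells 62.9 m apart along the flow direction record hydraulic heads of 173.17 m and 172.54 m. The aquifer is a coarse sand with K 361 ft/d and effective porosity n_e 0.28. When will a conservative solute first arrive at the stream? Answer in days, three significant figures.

30.0 days

Hydraulic gradient i = (173.17 − 172.54) / 62.9 = 0.63 / 62.9 = 0.01002
K = 361 ft/d × 0.3048 = 110.0 m/d
q = Ki = 110.0 × 0.01002 = 1.102 m/d
Average linear velocity = 1.102 / 0.28 = 3.936 m/d
t = L / v = 118 / 3.936 = 29.98 d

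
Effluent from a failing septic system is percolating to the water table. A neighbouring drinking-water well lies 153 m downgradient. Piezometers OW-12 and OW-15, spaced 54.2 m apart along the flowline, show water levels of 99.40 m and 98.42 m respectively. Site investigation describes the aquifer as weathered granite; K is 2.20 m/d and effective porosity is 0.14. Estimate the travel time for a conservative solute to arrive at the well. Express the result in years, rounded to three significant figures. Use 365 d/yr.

1.48 years

Hydraulic gradient i = (99.40 − 98.42) / 54.2 = 0.98 / 54.2 = 0.01808
Darcy flux q = K·i = 2.20 × 0.01808 = 0.03978 m/d
v_s = q/n_e = 0.03978/0.14 = 0.2841 m/d
t = L / v = 153 / 0.2841 = 538.5 d
   = 538.5 / 365 = 1.48 yr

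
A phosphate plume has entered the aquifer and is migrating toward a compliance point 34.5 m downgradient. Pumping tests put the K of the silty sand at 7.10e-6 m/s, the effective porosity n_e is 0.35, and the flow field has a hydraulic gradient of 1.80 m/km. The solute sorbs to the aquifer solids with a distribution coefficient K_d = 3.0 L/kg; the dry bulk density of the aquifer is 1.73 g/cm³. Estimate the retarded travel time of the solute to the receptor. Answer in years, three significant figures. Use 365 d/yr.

K = 7.10e-6 m/s × 86400 s/d = 0.6134 m/d
Darcy flux q = K·i = 0.6134 × 0.0018 = 0.001104 m/d
v = Ki/n = 0.6134·0.0018/0.35 = 0.003155 m/d
Retardation R = 1 + ρ_b·K_d/n = 1 + 1.73×3.0/0.35 = 15.83
Contaminant velocity v_c = v/R = 0.003155/15.83 = 1.993e-4 m/d
t = L/v_c = 34.5/1.993e-4 = 173100 d
   = 173100/365 = 474 yr

474 years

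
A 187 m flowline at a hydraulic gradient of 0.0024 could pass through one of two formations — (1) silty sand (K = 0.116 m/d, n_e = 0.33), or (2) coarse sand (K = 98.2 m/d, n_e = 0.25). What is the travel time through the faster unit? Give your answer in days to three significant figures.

198 days

Unit 1 (silty sand): v = 0.116×0.0024/0.33 = 8.436e-4 m/d, t = 187/8.436e-4 = 221700 d
Unit 2 (coarse sand): v = 98.2×0.0024/0.25 = 0.9427 m/d, t = 187/0.9427 = 198.4 d
Faster unit: t = 198 d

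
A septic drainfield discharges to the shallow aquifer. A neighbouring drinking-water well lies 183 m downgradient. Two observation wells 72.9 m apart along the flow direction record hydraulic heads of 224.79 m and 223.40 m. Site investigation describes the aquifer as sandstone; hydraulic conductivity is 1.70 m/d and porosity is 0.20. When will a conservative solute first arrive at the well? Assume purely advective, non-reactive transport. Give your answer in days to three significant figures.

1130 days

Hydraulic gradient i = (224.79 − 223.40) / 72.9 = 1.39 / 72.9 = 0.01907
Darcy flux q = K·i = 1.70 × 0.01907 = 0.03241 m/d
v_s = q/n_e = 0.03241/0.20 = 0.1621 m/d
t = L / v = 183 / 0.1621 = 1129 d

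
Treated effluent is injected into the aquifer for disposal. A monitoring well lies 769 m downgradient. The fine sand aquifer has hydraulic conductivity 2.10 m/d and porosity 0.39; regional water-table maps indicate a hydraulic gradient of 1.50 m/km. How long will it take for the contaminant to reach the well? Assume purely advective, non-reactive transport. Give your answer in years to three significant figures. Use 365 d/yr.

Specific discharge q = 2.10 × 0.0015 = 0.003150 m/d
v = Ki/n = 2.10·0.0015/0.39 = 0.008077 m/d
t = L / v = 769 / 0.008077 = 95210 d
   = 95210 / 365 = 261 yr

261 years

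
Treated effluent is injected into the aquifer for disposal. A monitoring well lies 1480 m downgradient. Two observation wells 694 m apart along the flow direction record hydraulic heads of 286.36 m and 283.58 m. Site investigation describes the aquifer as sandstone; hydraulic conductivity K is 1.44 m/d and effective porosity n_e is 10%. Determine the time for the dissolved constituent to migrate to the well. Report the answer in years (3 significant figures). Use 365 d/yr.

Hydraulic gradient i = (286.36 − 283.58) / 694 = 2.78 / 694 = 0.004006
Darcy flux q = K·i = 1.44 × 0.004006 = 0.005768 m/d
v_s = q/n_e = 0.005768/0.10 = 0.05768 m/d
t = L / v = 1480 / 0.05768 = 25660 d
   = 25660 / 365 = 70.3 yr

70.3 years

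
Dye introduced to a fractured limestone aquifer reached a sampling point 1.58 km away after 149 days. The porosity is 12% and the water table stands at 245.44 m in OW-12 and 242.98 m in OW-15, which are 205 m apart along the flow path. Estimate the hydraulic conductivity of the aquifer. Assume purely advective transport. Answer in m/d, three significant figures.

Hydraulic gradient i = (245.44 − 242.98) / 205 = 2.46 / 205 = 0.01200
L = 1.58 km = 1580 m
v = L / t = 1580 / 149 = 10.60 m/d
K = v · n / i = 10.60 × 0.12 / 0.01200 = 106 m/d

106 m/d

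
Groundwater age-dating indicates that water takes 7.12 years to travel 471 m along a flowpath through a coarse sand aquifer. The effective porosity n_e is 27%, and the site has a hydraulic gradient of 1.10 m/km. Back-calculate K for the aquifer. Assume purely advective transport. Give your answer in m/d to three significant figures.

44.5 m/d

t = 7.12 years = 2599 d
v = L / t = 471 / 2599 = 0.1812 m/d
K = v · n / i = 0.1812 × 0.27 / 0.0011 = 44.5 m/d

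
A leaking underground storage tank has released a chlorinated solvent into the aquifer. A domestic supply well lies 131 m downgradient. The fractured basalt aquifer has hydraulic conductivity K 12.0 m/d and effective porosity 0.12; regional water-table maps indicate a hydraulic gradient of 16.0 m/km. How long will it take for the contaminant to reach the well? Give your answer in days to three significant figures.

Darcy flux q = K·i = 12.0 × 0.016 = 0.1920 m/d
v_s = q/n_e = 0.1920/0.12 = 1.600 m/d
t = L / v = 131 / 1.600 = 81.88 d

81.9 days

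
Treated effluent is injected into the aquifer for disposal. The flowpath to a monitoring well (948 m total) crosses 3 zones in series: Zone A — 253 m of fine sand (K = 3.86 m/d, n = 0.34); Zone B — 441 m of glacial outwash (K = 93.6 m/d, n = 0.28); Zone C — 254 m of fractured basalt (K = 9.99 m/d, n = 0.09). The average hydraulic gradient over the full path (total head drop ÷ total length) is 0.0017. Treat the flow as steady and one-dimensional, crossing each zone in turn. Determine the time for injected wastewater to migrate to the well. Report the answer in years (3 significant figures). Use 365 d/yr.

37.8 years

For zones in series the flux q is common to all zones; the equivalent conductivity is the harmonic (thickness-weighted) mean, K_eq = L_total / Σ(L_j/K_j).
Σ(L/K) = 253/3.86 + 441/93.6 + 254/9.99 = 65.54 + 4.712 + 25.43 = 95.68 d
K_eq = L_total / Σ(L/K) = 948 / 95.68 = 9.908 m/d
q = K_eq · i = 9.908 × 0.0017 = 0.01684 m/d (same in every zone)
Zone A: v = q/n = 0.01684/0.34 = 0.04954 m/d → t_A = 253/0.04954 = 5107 d
Zone B: v = q/n = 0.01684/0.28 = 0.06016 m/d → t_B = 441/0.06016 = 7331 d
Zone C: v = q/n = 0.01684/0.09 = 0.1871 m/d → t_C = 254/0.1871 = 1357 d
Total t = 5107 + 7331 + 1357 = 13800 d
   = 13800 / 365 = 37.8 yr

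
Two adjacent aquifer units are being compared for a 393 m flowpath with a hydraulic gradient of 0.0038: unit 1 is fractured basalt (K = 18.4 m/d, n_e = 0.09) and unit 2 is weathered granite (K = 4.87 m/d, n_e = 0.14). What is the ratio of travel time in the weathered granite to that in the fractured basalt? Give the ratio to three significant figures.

5.88

Unit 1 (fractured basalt): v = 18.4×0.0038/0.09 = 0.7769 m/d, t = 393/0.7769 = 505.9 d
Unit 2 (weathered granite): v = 4.87×0.0038/0.14 = 0.1322 m/d, t = 393/0.1322 = 2973 d
t(weathered granite) / t(fractured basalt) = 2973/505.9 = 5.88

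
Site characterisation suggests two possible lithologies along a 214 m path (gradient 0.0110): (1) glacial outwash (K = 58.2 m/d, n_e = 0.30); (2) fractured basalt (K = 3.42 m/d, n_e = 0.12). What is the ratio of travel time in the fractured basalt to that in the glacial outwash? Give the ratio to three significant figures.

Unit 1 (glacial outwash): v = 58.2×0.011/0.30 = 2.134 m/d, t = 214/2.134 = 100.3 d
Unit 2 (fractured basalt): v = 3.42×0.011/0.12 = 0.3135 m/d, t = 214/0.3135 = 682.6 d
t(fractured basalt) / t(glacial outwash) = 682.6/100.3 = 6.81

6.81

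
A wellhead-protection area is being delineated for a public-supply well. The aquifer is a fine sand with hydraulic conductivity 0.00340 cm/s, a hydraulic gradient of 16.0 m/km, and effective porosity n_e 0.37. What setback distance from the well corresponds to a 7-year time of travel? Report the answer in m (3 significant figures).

K = 0.00340 cm/s × 864 = 2.938 m/d
q = Ki = 2.938 × 0.016 = 0.04700 m/d
v = Ki/n = 2.938·0.016/0.37 = 0.1270 m/d
T = 7 yr × 365 = 2555 d
L = v × T = 0.1270 × 2555 = 324.6 m

325 m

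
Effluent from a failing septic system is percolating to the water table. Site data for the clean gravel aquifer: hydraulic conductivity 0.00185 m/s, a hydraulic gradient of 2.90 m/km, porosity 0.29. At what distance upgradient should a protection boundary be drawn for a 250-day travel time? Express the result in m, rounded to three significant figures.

400 m

K = 0.00185 m/s × 86400 s/d = 159.8 m/d
q = Ki = 159.8 × 0.0029 = 0.4635 m/d
v = Ki/n = 159.8·0.0029/0.29 = 1.598 m/d
L = v × T = 1.598 × 250 = 399.6 m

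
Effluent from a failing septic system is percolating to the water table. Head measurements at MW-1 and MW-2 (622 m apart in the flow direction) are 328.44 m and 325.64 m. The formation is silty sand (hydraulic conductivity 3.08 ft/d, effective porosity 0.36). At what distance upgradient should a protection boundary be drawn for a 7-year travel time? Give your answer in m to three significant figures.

Hydraulic gradient i = (328.44 − 325.64) / 622 = 2.80 / 622 = 0.004502
K = 3.08 ft/d × 0.3048 = 0.9388 m/d
Specific discharge q = 0.9388 × 0.004502 = 0.004226 m/d
v = Ki/n = 0.9388·0.004502/0.36 = 0.01174 m/d
T = 7 yr × 365 = 2555 d
L = v × T = 0.01174 × 2555 = 29.99 m

30.0 m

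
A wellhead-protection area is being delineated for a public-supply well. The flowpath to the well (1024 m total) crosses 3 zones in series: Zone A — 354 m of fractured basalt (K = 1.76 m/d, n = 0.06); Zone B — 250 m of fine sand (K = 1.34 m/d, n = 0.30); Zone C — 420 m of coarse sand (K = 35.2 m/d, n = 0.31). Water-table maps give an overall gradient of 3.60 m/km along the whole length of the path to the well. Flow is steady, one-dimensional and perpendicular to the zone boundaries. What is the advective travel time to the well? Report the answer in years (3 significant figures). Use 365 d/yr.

67.3 years

For zones in series the flux q is common to all zones; the equivalent conductivity is the harmonic (thickness-weighted) mean, K_eq = L_total / Σ(L_j/K_j).
Σ(L/K) = 354/1.76 + 250/1.34 + 420/35.2 = 201.1 + 186.6 + 11.93 = 399.6 d
K_eq = L_total / Σ(L/K) = 1024 / 399.6 = 2.562 m/d
q = K_eq · i = 2.562 × 0.0036 = 0.009224 m/d (same in every zone)
Zone A: v = q/n = 0.009224/0.06 = 0.1537 m/d → t_A = 354/0.1537 = 2303 d
Zone B: v = q/n = 0.009224/0.30 = 0.03075 m/d → t_B = 250/0.03075 = 8131 d
Zone C: v = q/n = 0.009224/0.31 = 0.02976 m/d → t_C = 420/0.02976 = 14110 d
Total t = 2303 + 8131 + 14110 = 24550 d
   = 24550 / 365 = 67.3 yr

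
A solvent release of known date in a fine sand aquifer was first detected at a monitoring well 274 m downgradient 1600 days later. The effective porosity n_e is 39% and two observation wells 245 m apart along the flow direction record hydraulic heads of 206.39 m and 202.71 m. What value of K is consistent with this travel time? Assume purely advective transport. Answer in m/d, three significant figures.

4.45 m/d

Hydraulic gradient i = (206.39 − 202.71) / 245 = 3.68 / 245 = 0.01502
v = L / t = 274 / 1600 = 0.1713 m/d
K = v · n / i = 0.1713 × 0.39 / 0.01502 = 4.45 m/d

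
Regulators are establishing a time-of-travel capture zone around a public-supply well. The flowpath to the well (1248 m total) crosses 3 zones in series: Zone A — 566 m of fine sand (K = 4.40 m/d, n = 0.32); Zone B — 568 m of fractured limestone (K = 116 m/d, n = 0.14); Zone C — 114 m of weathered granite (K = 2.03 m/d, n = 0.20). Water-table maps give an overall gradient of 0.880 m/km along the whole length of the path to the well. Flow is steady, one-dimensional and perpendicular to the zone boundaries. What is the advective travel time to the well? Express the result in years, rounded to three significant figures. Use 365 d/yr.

134 years

For zones in series the flux q is common to all zones; the equivalent conductivity is the harmonic (thickness-weighted) mean, K_eq = L_total / Σ(L_j/K_j).
Σ(L/K) = 566/4.40 + 568/116 + 114/2.03 = 128.6 + 4.897 + 56.16 = 189.7 d
K_eq = L_total / Σ(L/K) = 1248 / 189.7 = 6.579 m/d
q = K_eq · i = 6.579 × 8.8e-4 = 0.005790 m/d (same in every zone)
Zone A: v = q/n = 0.005790/0.32 = 0.01809 m/d → t_A = 566/0.01809 = 31280 d
Zone B: v = q/n = 0.005790/0.14 = 0.04135 m/d → t_B = 568/0.04135 = 13730 d
Zone C: v = q/n = 0.005790/0.20 = 0.02895 m/d → t_C = 114/0.02895 = 3938 d
Total t = 31280 + 13730 + 3938 = 48960 d
   = 48960 / 365 = 134 yr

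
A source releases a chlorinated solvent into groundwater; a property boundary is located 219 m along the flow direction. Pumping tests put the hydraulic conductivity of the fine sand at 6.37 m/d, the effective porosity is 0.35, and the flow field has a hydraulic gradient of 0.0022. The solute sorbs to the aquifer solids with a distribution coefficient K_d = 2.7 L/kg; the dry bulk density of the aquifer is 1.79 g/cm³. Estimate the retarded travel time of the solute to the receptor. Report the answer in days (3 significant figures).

Darcy flux q = K·i = 6.37 × 0.0022 = 0.01401 m/d
v = Ki/n = 6.37·0.0022/0.35 = 0.04004 m/d
Retardation R = 1 + ρ_b·K_d/n = 1 + 1.79×2.7/0.35 = 14.81
Contaminant velocity v_c = v/R = 0.04004/14.81 = 0.002704 m/d
t = L/v_c = 219/0.002704 = 81000 d

81000 days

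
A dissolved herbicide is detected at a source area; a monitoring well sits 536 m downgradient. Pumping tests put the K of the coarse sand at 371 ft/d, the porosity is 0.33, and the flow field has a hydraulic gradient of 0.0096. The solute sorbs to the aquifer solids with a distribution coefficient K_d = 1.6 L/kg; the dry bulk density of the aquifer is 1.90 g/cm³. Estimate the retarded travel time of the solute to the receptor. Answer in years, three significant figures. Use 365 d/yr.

4.56 years

K = 371 ft/d × 0.3048 = 113.1 m/d
Darcy flux q = K·i = 113.1 × 0.0096 = 1.086 m/d
v_s = q/n_e = 1.086/0.33 = 3.290 m/d
Retardation R = 1 + ρ_b·K_d/n = 1 + 1.90×1.6/0.33 = 10.21
Contaminant velocity v_c = v/R = 3.290/10.21 = 0.3221 m/d
t = L/v_c = 536/0.3221 = 1664 d
   = 1664/365 = 4.56 yr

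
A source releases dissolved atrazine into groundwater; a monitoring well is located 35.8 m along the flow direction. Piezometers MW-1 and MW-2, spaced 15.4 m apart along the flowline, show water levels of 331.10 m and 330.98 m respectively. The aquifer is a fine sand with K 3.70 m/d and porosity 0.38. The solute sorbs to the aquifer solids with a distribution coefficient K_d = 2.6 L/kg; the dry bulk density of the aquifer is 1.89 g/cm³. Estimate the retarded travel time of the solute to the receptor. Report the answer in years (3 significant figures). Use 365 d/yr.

18.0 years

Hydraulic gradient i = (331.10 − 330.98) / 15.4 = 0.12 / 15.4 = 0.007792
Specific discharge q = 3.70 × 0.007792 = 0.02883 m/d
v_s = q/n_e = 0.02883/0.38 = 0.07587 m/d
Retardation R = 1 + ρ_b·K_d/n = 1 + 1.89×2.6/0.38 = 13.93
Contaminant velocity v_c = v/R = 0.07587/13.93 = 0.005446 m/d
t = L/v_c = 35.8/0.005446 = 6574 d
   = 6574/365 = 18.0 yr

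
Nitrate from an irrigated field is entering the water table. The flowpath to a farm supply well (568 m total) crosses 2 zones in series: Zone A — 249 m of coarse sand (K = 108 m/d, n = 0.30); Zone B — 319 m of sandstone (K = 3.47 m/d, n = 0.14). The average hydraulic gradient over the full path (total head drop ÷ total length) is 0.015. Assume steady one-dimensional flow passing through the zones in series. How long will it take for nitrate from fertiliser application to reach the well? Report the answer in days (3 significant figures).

For zones in series the flux q is common to all zones; the equivalent conductivity is the harmonic (thickness-weighted) mean, K_eq = L_total / Σ(L_j/K_j).
Σ(L/K) = 249/108 + 319/3.47 = 2.306 + 91.93 = 94.24 d
K_eq = L_total / Σ(L/K) = 568 / 94.24 = 6.027 m/d
q = K_eq · i = 6.027 × 0.015 = 0.09041 m/d (same in every zone)
Zone A: v = q/n = 0.09041/0.30 = 0.3014 m/d → t_A = 249/0.3014 = 826.2 d
Zone B: v = q/n = 0.09041/0.14 = 0.6458 m/d → t_B = 319/0.6458 = 494.0 d
Total t = 826.2 + 494.0 = 1320 d

1320 days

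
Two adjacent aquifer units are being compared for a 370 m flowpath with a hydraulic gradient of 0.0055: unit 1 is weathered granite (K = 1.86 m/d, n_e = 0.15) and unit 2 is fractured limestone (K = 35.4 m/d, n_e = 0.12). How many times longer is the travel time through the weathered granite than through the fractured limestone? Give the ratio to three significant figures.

23.8

Unit 1 (weathered granite): v = 1.86×0.0055/0.15 = 0.06820 m/d, t = 370/0.06820 = 5425 d
Unit 2 (fractured limestone): v = 35.4×0.0055/0.12 = 1.622 m/d, t = 370/1.622 = 228.0 d
t(weathered granite) / t(fractured limestone) = 5425/228.0 = 23.8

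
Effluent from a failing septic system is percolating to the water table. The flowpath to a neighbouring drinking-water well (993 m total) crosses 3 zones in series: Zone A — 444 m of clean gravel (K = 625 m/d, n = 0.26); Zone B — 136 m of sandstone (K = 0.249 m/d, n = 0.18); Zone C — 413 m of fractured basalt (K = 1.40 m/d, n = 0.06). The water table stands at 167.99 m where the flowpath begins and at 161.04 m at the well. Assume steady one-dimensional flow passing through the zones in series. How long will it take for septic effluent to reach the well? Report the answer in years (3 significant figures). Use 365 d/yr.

54.7 years

Total head drop ΔH = 167.99 − 161.04 = 6.95 m
Steady 1-D flow in series ⇒ the Darcy flux q is identical in every zone and the zone head losses add (resistances L/K in series).
Σ(L/K) = 444/625 + 136/0.249 + 413/1.40 = 0.7104 + 546.2 + 295.0 = 841.9 d
q = ΔH / Σ(L/K) = 6.95 / 841.9 = 0.008255 m/d (same in every zone)
Zone A: v = q/n = 0.008255/0.26 = 0.03175 m/d → t_A = 444/0.03175 = 13980 d
Zone B: v = q/n = 0.008255/0.18 = 0.04586 m/d → t_B = 136/0.04586 = 2965 d
Zone C: v = q/n = 0.008255/0.06 = 0.1376 m/d → t_C = 413/0.1376 = 3002 d
Total t = 13980 + 2965 + 3002 = 19950 d
   = 19950 / 365 = 54.7 yr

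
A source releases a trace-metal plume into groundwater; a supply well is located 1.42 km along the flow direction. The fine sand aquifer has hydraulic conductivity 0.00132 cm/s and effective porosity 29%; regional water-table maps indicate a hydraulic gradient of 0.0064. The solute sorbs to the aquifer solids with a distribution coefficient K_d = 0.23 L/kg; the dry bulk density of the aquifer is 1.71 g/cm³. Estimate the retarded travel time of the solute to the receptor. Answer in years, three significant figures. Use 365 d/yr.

364 years

K = 0.00132 cm/s × 864 = 1.140 m/d
Specific discharge q = 1.140 × 0.0064 = 0.007299 m/d
Average linear velocity = 0.007299 / 0.29 = 0.02517 m/d
Retardation R = 1 + ρ_b·K_d/n = 1 + 1.71×0.23/0.29 = 2.356
Contaminant velocity v_c = v/R = 0.02517/2.356 = 0.01068 m/d
L = 1.42 km = 1420 m
t = L/v_c = 1420/0.01068 = 132900 d
   = 132900/365 = 364 yr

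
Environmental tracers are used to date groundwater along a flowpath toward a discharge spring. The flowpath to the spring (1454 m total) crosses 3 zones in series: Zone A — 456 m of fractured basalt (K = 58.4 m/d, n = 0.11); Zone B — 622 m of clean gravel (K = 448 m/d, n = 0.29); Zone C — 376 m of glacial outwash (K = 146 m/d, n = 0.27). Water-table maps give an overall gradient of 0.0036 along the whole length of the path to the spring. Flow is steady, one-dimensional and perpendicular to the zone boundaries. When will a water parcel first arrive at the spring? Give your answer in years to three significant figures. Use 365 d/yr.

2.05 years

Steady 1-D flow in series ⇒ the Darcy flux q is identical in every zone and the zone head losses add (resistances L/K in series).
Σ(L/K) = 456/58.4 + 622/448 + 376/146 = 7.808 + 1.388 + 2.575 = 11.77 d
K_eq = L_total / Σ(L/K) = 1454 / 11.77 = 123.5 m/d
q = K_eq · i = 123.5 × 0.0036 = 0.4447 m/d (same in every zone)
Zone A: v = q/n = 0.4447/0.11 = 4.042 m/d → t_A = 456/4.042 = 112.8 d
Zone B: v = q/n = 0.4447/0.29 = 1.533 m/d → t_B = 622/1.533 = 405.7 d
Zone C: v = q/n = 0.4447/0.27 = 1.647 m/d → t_C = 376/1.647 = 228.3 d
Total t = 112.8 + 405.7 + 228.3 = 746.8 d
   = 746.8 / 365 = 2.05 yr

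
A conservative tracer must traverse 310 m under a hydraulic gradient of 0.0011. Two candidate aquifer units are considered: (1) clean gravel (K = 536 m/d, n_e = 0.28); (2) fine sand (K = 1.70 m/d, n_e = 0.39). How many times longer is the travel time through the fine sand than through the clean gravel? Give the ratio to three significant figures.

439

Unit 1 (clean gravel): v = 536×0.0011/0.28 = 2.106 m/d, t = 310/2.106 = 147.2 d
Unit 2 (fine sand): v = 1.70×0.0011/0.39 = 0.004795 m/d, t = 310/0.004795 = 64650 d
t(fine sand) / t(clean gravel) = 64650/147.2 = 439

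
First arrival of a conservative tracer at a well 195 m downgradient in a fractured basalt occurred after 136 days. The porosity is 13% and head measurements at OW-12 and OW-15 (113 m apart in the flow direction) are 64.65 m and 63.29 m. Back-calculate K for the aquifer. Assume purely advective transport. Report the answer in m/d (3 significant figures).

Hydraulic gradient i = (64.65 − 63.29) / 113 = 1.36 / 113 = 0.01204
v = L / t = 195 / 136 = 1.434 m/d
K = v · n / i = 1.434 × 0.13 / 0.01204 = 15.5 m/d

15.5 m/d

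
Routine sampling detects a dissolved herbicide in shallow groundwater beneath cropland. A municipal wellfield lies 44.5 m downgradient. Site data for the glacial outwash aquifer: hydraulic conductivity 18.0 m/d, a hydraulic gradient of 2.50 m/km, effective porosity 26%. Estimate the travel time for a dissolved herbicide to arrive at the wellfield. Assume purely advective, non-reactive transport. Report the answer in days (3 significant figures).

Darcy flux q = K·i = 18.0 × 0.0025 = 0.04500 m/d
v = Ki/n = 18.0·0.0025/0.26 = 0.1731 m/d
t = L / v = 44.5 / 0.1731 = 257.1 d

257 days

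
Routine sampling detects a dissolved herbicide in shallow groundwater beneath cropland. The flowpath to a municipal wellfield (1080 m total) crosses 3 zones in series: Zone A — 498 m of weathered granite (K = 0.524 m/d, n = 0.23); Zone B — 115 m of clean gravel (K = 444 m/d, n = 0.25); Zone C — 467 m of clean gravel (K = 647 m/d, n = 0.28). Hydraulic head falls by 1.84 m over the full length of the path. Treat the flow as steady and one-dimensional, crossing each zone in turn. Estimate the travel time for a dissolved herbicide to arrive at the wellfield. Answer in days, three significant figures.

142000 days

Steady 1-D flow in series ⇒ the Darcy flux q is identical in every zone and the zone head losses add (resistances L/K in series).
Σ(L/K) = 498/0.524 + 115/444 + 467/647 = 950.4 + 0.2590 + 0.7218 = 951.4 d
q = ΔH / Σ(L/K) = 1.84 / 951.4 = 0.001934 m/d (same in every zone)
Zone A: v = q/n = 0.001934/0.23 = 0.008409 m/d → t_A = 498/0.008409 = 59220 d
Zone B: v = q/n = 0.001934/0.25 = 0.007736 m/d → t_B = 115/0.007736 = 14870 d
Zone C: v = q/n = 0.001934/0.28 = 0.006907 m/d → t_C = 467/0.006907 = 67610 d
Total t = 59220 + 14870 + 67610 = 141700 d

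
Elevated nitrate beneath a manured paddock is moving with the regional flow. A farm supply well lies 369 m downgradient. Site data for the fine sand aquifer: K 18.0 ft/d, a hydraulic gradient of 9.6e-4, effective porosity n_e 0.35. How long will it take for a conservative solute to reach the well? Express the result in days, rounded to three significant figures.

K = 18.0 ft/d × 0.3048 = 5.486 m/d
Darcy flux q = K·i = 5.486 × 9.6e-4 = 0.005267 m/d
v = Ki/n = 5.486·9.6e-4/0.35 = 0.01505 m/d
t = L / v = 369 / 0.01505 = 24520 d

24500 days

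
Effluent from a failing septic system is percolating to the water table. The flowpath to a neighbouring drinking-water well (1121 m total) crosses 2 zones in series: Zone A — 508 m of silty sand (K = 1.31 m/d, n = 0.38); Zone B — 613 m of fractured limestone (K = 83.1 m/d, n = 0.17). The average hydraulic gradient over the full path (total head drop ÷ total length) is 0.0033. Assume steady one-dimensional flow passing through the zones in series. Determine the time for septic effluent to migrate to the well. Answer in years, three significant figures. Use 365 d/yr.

87.0 years

Continuity: the same q passes through each zone, so ΔH = q·Σ(L_j/K_j) — the zones act as resistances in series.
Σ(L/K) = 508/1.31 + 613/83.1 = 387.8 + 7.377 = 395.2 d
K_eq = L_total / Σ(L/K) = 1121 / 395.2 = 2.837 m/d
q = K_eq · i = 2.837 × 0.0033 = 0.009361 m/d (same in every zone)
Zone A: v = q/n = 0.009361/0.38 = 0.02464 m/d → t_A = 508/0.02464 = 20620 d
Zone B: v = q/n = 0.009361/0.17 = 0.05507 m/d → t_B = 613/0.05507 = 11130 d
Total t = 20620 + 11130 = 31750 d
   = 31750 / 365 = 87.0 yr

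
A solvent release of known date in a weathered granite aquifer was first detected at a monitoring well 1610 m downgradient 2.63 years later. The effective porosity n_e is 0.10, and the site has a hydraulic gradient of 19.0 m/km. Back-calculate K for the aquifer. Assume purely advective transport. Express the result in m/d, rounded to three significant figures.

8.83 m/d

t = 2.63 years = 959.9 d
v = L / t = 1610 / 959.9 = 1.677 m/d
K = v · n / i = 1.677 × 0.10 / 0.019 = 8.83 m/d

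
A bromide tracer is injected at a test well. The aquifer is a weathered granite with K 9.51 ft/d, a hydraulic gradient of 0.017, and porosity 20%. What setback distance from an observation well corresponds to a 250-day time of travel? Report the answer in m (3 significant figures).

K = 9.51 ft/d × 0.3048 = 2.899 m/d
Specific discharge q = 2.899 × 0.017 = 0.04928 m/d
Average linear velocity = 0.04928 / 0.20 = 0.2464 m/d
L = v × T = 0.2464 × 250 = 61.60 m

61.6 m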